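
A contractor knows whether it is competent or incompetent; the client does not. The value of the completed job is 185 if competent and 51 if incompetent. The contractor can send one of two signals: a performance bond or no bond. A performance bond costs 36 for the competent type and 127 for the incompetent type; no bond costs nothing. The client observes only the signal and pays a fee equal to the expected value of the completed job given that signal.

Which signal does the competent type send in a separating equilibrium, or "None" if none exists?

None

Try competent → bond, incompetent → no bond:
  If types separate, bond earns payment 185 and no bond earns 51.
  Competent: bond gives 185 − 36 = 149; no bond gives 51 − 0 = 51. No deviation. ✓
  Incompetent: no bond gives 51 − 0 = 51; bond gives 185 − 127 = 58. Would deviate. ✗
Try competent → no bond, incompetent → bond:
  If types separate, no bond earns payment 185 and bond earns 51.
  Competent: no bond gives 185 − 0 = 185; bond gives 51 − 36 = 15. No deviation. ✓
  Incompetent: bond gives 51 − 127 = -76; no bond gives 185 − 0 = 185. Would deviate. ✗
Neither assignment is incentive-compatible.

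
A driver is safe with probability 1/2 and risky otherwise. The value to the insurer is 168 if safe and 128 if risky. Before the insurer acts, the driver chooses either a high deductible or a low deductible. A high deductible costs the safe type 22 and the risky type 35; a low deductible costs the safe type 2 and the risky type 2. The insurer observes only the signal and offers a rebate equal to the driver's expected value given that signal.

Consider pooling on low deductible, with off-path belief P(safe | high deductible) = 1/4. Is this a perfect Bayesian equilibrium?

At the pooled signal (low deductible) the insurer holds the prior 1/2 and pays 1/2·168 + 1/2·128 = 148. Off-path (high deductible) belief 1/4 gives 1/4·168 + 3/4·128 = 138.
Safe: low deductible gives 148 − 2 = 146; high deductible gives 138 − 22 = 116. Stays. ✓
Risky: low deductible gives 148 − 2 = 146; high deductible gives 138 − 35 = 103. Stays. ✓

Yes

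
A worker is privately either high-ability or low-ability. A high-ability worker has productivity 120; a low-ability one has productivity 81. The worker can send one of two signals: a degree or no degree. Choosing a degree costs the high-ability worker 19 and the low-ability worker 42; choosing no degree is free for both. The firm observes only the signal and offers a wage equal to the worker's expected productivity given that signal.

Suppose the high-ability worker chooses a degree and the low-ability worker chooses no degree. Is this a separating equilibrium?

Under separation the firm infers type exactly: degree → high-ability (pays 120), no degree → low-ability (pays 81).
High-ability: degree gives 120 − 19 = 101; no degree gives 81 − 0 = 81. No deviation. ✓
Low-ability: no degree gives 81 − 0 = 81; degree gives 120 − 42 = 78. No deviation. ✓
Neither type gains from mimicking the other.

Yes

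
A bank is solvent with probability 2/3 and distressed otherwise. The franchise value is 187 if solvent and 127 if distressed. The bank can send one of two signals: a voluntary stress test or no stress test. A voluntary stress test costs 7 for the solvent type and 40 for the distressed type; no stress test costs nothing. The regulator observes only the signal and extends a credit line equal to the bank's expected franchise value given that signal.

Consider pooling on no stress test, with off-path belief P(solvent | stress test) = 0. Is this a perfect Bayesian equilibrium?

Yes

At the pooled signal (no stress test) the regulator holds the prior 2/3 and pays 2/3·187 + 1/3·127 = 167. Off-path (stress test) belief 0 gives 0·187 + 1·127 = 127.
Solvent: no stress test gives 167 − 0 = 167; stress test gives 127 − 7 = 120. Stays. ✓
Distressed: no stress test gives 167 − 0 = 167; stress test gives 127 − 40 = 87. Stays. ✓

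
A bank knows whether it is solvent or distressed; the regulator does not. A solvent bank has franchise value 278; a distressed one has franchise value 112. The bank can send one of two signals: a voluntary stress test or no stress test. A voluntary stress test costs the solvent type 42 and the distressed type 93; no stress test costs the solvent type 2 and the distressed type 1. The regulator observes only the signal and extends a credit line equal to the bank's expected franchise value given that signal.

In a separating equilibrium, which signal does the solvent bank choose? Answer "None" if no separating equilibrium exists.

None

Try solvent → stress test, distressed → no stress test:
  If types separate, stress test earns payment 278 and no stress test earns 112.
  Solvent: stress test gives 278 − 42 = 236; no stress test gives 112 − 2 = 110. No deviation. ✓
  Distressed: no stress test gives 112 − 1 = 111; stress test gives 278 − 93 = 185. Would deviate. ✗
Try solvent → no stress test, distressed → stress test:
  If types separate, no stress test earns payment 278 and stress test earns 112.
  Solvent: no stress test gives 278 − 2 = 276; stress test gives 112 − 42 = 70. No deviation. ✓
  Distressed: stress test gives 112 − 93 = 19; no stress test gives 278 − 1 = 277. Would deviate. ✗
Neither assignment is incentive-compatible.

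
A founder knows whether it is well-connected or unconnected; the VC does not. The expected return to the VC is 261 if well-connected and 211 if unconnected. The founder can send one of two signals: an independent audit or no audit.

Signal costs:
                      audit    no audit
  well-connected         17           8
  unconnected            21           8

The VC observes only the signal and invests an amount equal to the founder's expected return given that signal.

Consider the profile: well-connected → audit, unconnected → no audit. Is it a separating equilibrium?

No

Under separation the VC infers type exactly: audit → well-connected (pays 261), no audit → unconnected (pays 211).
Well-connected: audit gives 261 − 17 = 244; no audit gives 211 − 8 = 203. No deviation. ✓
Unconnected: no audit gives 211 − 8 = 203; audit gives 261 − 21 = 240. Would deviate. ✗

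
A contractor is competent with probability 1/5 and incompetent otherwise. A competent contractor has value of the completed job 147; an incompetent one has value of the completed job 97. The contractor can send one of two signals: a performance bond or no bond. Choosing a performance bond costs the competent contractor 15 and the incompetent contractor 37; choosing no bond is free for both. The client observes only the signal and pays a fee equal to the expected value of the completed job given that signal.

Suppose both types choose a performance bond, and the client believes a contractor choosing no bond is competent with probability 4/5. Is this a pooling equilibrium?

At the pooled signal (bond) the client holds the prior 1/5 and pays 1/5·147 + 4/5·97 = 107. Off-path (no bond) belief 4/5 gives 4/5·147 + 1/5·97 = 137.
Competent: bond gives 107 − 15 = 92; no bond gives 137 − 0 = 137. Deviates. ✗
Incompetent: bond gives 107 − 37 = 70; no bond gives 137 − 0 = 137. Deviates. ✗

No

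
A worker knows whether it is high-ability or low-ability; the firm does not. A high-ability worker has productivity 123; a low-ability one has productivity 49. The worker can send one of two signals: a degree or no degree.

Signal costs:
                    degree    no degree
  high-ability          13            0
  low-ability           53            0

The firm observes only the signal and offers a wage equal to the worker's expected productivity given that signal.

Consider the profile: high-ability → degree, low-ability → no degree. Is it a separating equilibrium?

Under separation the firm infers type exactly: degree → high-ability (pays 123), no degree → low-ability (pays 49).
High-ability: degree gives 123 − 13 = 110; no degree gives 49 − 0 = 49. No deviation. ✓
Low-ability: no degree gives 49 − 0 = 49; degree gives 123 − 53 = 70. Would deviate. ✗

No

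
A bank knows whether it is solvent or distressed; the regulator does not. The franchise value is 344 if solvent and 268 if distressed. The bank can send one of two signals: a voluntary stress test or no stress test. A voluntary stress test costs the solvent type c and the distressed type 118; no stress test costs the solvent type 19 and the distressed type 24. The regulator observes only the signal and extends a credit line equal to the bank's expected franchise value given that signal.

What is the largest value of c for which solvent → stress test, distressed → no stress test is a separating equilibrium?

95

Under separation: stress test → solvent (pays 344); no stress test → distressed (pays 268).
Distressed: 268 − 24 = 244 ≥ 344 − 118 = 226. Holds regardless of c. ✓
Solvent: 344 − c ≥ 268 − 19, so c ≤ 344 − 249 = 95.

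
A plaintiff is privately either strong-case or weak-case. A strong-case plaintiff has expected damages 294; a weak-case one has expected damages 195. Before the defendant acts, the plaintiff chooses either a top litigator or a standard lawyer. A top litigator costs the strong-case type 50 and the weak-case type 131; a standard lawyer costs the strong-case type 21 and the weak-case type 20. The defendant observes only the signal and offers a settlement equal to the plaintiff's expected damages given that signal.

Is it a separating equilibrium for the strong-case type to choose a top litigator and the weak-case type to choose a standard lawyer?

Yes

If types separate, top litigator earns payment 294 and standard lawyer earns 195.
Strong-case: top litigator gives 294 − 50 = 244; standard lawyer gives 195 − 21 = 174. No deviation. ✓
Weak-case: standard lawyer gives 195 − 20 = 175; top litigator gives 294 − 131 = 163. No deviation. ✓
Both incentive constraints hold.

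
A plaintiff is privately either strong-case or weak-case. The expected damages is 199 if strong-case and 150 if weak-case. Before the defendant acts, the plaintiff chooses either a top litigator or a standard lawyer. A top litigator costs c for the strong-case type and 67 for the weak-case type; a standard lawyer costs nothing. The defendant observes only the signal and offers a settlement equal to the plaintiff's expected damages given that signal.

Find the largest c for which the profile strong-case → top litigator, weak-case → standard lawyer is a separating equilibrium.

49

Under separation: top litigator → strong-case (pays 199); standard lawyer → weak-case (pays 150).
Weak-case: 150 − 0 = 150 ≥ 199 − 67 = 132. Holds regardless of c. ✓
Strong-case: 199 − c ≥ 150 − 0, so c ≤ 199 − 150 = 49.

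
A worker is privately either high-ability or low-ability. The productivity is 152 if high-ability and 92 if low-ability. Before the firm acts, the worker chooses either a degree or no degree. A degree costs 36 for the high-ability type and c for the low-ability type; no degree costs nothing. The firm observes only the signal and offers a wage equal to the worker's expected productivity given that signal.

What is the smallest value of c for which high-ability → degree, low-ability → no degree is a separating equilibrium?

Under separation: degree → high-ability (pays 152); no degree → low-ability (pays 92).
High-ability: 152 − 36 = 116 ≥ 92 − 0 = 92. Holds regardless of c. ✓
Low-ability: 92 − 0 ≥ 152 − c, so c ≥ 152 − 92 = 60.

60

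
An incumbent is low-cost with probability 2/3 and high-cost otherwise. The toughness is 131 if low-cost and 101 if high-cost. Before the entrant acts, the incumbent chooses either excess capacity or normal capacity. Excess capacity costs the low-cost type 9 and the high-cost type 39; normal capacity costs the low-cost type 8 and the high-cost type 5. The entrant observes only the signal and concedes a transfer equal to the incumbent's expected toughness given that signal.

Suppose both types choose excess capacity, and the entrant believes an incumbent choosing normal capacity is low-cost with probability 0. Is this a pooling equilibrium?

At the pooled signal (excess capacity) the entrant holds the prior 2/3 and pays 2/3·131 + 1/3·101 = 121. Off-path (normal capacity) belief 0 gives 0·131 + 1·101 = 101.
Low-cost: excess capacity gives 121 − 9 = 112; normal capacity gives 101 − 8 = 93. Stays. ✓
High-cost: excess capacity gives 121 − 39 = 82; normal capacity gives 101 − 5 = 96. Deviates. ✗

No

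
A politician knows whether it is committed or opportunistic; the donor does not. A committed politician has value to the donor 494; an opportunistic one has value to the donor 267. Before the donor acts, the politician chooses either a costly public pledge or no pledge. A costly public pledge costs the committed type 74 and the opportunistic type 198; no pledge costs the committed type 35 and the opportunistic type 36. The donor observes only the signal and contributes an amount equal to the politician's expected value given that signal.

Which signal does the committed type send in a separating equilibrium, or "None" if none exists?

None

Try committed → pledge, opportunistic → no pledge:
  Under separation the donor infers type exactly: pledge → committed (pays 494), no pledge → opportunistic (pays 267).
  Committed: pledge gives 494 − 74 = 420; no pledge gives 267 − 35 = 232. No deviation. ✓
  Opportunistic: no pledge gives 267 − 36 = 231; pledge gives 494 − 198 = 296. Would deviate. ✗
Try committed → no pledge, opportunistic → pledge:
  Under separation the donor infers type exactly: no pledge → committed (pays 494), pledge → opportunistic (pays 267).
  Committed: no pledge gives 494 − 35 = 459; pledge gives 267 − 74 = 193. No deviation. ✓
  Opportunistic: pledge gives 267 − 198 = 69; no pledge gives 494 − 36 = 458. Would deviate. ✗
Neither assignment is incentive-compatible.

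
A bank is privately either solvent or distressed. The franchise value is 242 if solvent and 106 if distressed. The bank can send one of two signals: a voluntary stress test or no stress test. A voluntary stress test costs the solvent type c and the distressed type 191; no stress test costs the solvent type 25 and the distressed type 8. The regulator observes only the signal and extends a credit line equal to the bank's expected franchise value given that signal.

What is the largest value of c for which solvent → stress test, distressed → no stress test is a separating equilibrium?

161

Under separation: stress test → solvent (pays 242); no stress test → distressed (pays 106).
Distressed: 106 − 8 = 98 ≥ 242 − 191 = 51. Holds regardless of c. ✓
Solvent: 242 − c ≥ 106 − 25, so c ≤ 242 − 81 = 161.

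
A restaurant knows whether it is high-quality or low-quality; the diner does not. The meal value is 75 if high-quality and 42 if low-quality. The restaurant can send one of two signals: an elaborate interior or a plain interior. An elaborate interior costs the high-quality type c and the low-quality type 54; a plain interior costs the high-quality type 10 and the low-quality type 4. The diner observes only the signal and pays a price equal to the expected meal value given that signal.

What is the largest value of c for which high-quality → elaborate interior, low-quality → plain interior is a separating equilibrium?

Under separation: elaborate interior → high-quality (pays 75); plain interior → low-quality (pays 42).
Low-quality: 42 − 4 = 38 ≥ 75 − 54 = 21. Holds regardless of c. ✓
High-quality: 75 − c ≥ 42 − 10, so c ≤ 75 − 32 = 43.

43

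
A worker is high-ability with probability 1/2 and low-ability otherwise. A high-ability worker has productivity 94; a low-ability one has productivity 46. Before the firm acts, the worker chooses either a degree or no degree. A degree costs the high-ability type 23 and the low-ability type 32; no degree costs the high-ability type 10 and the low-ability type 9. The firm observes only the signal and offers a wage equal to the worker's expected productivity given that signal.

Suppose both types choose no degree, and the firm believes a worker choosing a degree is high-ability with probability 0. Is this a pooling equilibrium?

At the pooled signal (no degree) the firm holds the prior 1/2 and pays 1/2·94 + 1/2·46 = 70. Off-path (degree) belief 0 gives 0·94 + 1·46 = 46.
High-ability: no degree gives 70 − 10 = 60; degree gives 46 − 23 = 23. Stays. ✓
Low-ability: no degree gives 70 − 9 = 61; degree gives 46 − 32 = 14. Stays. ✓

Yes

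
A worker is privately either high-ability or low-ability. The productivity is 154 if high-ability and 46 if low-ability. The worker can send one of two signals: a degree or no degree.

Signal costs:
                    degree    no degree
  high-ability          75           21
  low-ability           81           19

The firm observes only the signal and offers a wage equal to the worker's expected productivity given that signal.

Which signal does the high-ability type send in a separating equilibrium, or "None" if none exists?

None

Try high-ability → degree, low-ability → no degree:
  If types separate, degree earns payment 154 and no degree earns 46.
  High-ability: degree gives 154 − 75 = 79; no degree gives 46 − 21 = 25. No deviation. ✓
  Low-ability: no degree gives 46 − 19 = 27; degree gives 154 − 81 = 73. Would deviate. ✗
Try high-ability → no degree, low-ability → degree:
  If types separate, no degree earns payment 154 and degree earns 46.
  High-ability: no degree gives 154 − 21 = 133; degree gives 46 − 75 = -29. No deviation. ✓
  Low-ability: degree gives 46 − 81 = -35; no degree gives 154 − 19 = 135. Would deviate. ✗
Neither assignment is incentive-compatible.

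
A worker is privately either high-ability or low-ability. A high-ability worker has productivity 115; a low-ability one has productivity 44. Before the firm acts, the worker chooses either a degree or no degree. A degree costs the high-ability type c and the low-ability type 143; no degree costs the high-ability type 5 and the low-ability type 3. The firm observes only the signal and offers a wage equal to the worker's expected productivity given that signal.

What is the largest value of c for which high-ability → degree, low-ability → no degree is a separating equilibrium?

Under separation: degree → high-ability (pays 115); no degree → low-ability (pays 44).
Low-ability: 44 − 3 = 41 ≥ 115 − 143 = -28. Holds regardless of c. ✓
High-ability: 115 − c ≥ 44 − 5, so c ≤ 115 − 39 = 76.

76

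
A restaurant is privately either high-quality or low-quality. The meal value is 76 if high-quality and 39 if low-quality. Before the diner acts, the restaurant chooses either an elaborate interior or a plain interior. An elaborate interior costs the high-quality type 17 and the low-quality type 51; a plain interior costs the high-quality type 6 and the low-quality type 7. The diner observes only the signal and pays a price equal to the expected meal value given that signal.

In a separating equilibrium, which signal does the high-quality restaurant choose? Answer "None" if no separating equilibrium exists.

Try high-quality → elaborate interior, low-quality → plain interior:
  Under separation the diner infers type exactly: elaborate interior → high-quality (pays 76), plain interior → low-quality (pays 39).
  High-quality: elaborate interior gives 76 − 17 = 59; plain interior gives 39 − 6 = 33. No deviation. ✓
  Low-quality: plain interior gives 39 − 7 = 32; elaborate interior gives 76 − 51 = 25. No deviation. ✓
Both hold — the high-quality type sends elaborate interior.

elaborate interior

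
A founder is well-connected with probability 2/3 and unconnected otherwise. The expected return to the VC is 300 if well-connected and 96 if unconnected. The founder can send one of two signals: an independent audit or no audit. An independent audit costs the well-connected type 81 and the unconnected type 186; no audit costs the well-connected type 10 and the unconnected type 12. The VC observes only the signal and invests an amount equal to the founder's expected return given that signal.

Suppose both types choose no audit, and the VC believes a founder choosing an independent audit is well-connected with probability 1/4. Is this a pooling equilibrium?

Yes

At the pooled signal (no audit) the VC holds the prior 2/3 and pays 2/3·300 + 1/3·96 = 232. Off-path (audit) belief 1/4 gives 1/4·300 + 3/4·96 = 147.
Well-connected: no audit gives 232 − 10 = 222; audit gives 147 − 81 = 66. Stays. ✓
Unconnected: no audit gives 232 − 12 = 220; audit gives 147 − 186 = -39. Stays. ✓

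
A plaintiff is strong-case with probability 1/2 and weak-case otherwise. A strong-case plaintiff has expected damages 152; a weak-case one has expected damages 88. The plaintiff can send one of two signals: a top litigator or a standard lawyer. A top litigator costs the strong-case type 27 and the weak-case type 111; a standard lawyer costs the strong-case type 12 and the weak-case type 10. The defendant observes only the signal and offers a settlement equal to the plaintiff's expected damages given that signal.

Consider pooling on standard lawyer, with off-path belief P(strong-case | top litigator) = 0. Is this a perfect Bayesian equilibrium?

Yes

On the equilibrium path (standard lawyer) the defendant holds the prior 1/2 and pays 1/2·152 + 1/2·88 = 120. Off-path (top litigator) belief 0 gives 0·152 + 1·88 = 88.
Strong-case: standard lawyer gives 120 − 12 = 108; top litigator gives 88 − 27 = 61. Stays. ✓
Weak-case: standard lawyer gives 120 − 10 = 110; top litigator gives 88 − 111 = -23. Stays. ✓
Beliefs are Bayes-consistent on-path and both types best-respond.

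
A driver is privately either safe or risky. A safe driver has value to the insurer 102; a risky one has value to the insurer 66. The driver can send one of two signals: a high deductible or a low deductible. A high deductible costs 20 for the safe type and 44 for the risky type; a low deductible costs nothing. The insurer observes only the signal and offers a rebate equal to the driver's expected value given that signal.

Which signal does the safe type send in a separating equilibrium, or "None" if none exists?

Try safe → high deductible, risky → low deductible:
  If types separate, high deductible earns payment 102 and low deductible earns 66.
  Safe: high deductible gives 102 − 20 = 82; low deductible gives 66 − 0 = 66. No deviation. ✓
  Risky: low deductible gives 66 − 0 = 66; high deductible gives 102 − 44 = 58. No deviation. ✓
Both hold — the safe type sends high deductible.

high deductible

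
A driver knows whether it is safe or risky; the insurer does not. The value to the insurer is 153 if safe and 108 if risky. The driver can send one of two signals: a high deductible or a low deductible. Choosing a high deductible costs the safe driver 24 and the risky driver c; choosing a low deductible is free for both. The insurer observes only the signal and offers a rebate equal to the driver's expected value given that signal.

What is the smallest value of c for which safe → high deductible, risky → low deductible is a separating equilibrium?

45

Under separation: high deductible → safe (pays 153); low deductible → risky (pays 108).
Safe: 153 − 24 = 129 ≥ 108 − 0 = 108. Holds regardless of c. ✓
Risky: 108 − 0 ≥ 153 − c, so c ≥ 153 − 108 = 45.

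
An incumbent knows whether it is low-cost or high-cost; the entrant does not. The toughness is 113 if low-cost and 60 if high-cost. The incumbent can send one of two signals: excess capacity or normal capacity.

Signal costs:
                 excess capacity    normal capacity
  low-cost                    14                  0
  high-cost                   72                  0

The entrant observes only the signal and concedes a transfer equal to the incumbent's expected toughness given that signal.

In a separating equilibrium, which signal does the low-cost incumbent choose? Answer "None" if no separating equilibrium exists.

excess capacity

Try low-cost → excess capacity, high-cost → normal capacity:
  Under separation the entrant infers type exactly: excess capacity → low-cost (pays 113), normal capacity → high-cost (pays 60).
  Low-cost: excess capacity gives 113 − 14 = 99; normal capacity gives 60 − 0 = 60. No deviation. ✓
  High-cost: normal capacity gives 60 − 0 = 60; excess capacity gives 113 − 72 = 41. No deviation. ✓
Both hold — the low-cost type sends excess capacity.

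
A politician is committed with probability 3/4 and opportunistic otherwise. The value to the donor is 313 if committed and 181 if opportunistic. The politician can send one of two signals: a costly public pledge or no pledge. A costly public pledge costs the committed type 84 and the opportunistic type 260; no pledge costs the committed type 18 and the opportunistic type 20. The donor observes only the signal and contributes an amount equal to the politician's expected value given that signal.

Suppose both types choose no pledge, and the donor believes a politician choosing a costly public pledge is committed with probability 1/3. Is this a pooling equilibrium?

At the pooled signal (no pledge) the donor holds the prior 3/4 and pays 3/4·313 + 1/4·181 = 280. Off-path (pledge) belief 1/3 gives 1/3·313 + 2/3·181 = 225.
Committed: no pledge gives 280 − 18 = 262; pledge gives 225 − 84 = 141. Stays. ✓
Opportunistic: no pledge gives 280 − 20 = 260; pledge gives 225 − 260 = -35. Stays. ✓

Yes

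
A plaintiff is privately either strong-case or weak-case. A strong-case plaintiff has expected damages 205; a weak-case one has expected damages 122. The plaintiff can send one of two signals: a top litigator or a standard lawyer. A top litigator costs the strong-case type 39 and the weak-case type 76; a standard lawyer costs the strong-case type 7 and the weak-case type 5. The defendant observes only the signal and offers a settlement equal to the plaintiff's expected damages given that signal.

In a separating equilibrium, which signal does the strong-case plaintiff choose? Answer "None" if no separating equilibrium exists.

Try strong-case → top litigator, weak-case → standard lawyer:
  If types separate, top litigator earns payment 205 and standard lawyer earns 122.
  Strong-case: top litigator gives 205 − 39 = 166; standard lawyer gives 122 − 7 = 115. No deviation. ✓
  Weak-case: standard lawyer gives 122 − 5 = 117; top litigator gives 205 − 76 = 129. Would deviate. ✗
Try strong-case → standard lawyer, weak-case → top litigator:
  If types separate, standard lawyer earns payment 205 and top litigator earns 122.
  Strong-case: standard lawyer gives 205 − 7 = 198; top litigator gives 122 − 39 = 83. No deviation. ✓
  Weak-case: top litigator gives 122 − 76 = 46; standard lawyer gives 205 − 5 = 200. Would deviate. ✗
Neither assignment is incentive-compatible.

None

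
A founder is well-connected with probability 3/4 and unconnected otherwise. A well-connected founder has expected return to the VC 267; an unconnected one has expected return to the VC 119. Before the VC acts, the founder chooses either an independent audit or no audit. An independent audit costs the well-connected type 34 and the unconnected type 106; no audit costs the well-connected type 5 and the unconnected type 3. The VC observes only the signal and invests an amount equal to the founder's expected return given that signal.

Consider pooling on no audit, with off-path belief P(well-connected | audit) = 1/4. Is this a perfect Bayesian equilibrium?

At the pooled signal (no audit) the VC holds the prior 3/4 and pays 3/4·267 + 1/4·119 = 230. Off-path (audit) belief 1/4 gives 1/4·267 + 3/4·119 = 156.
Well-connected: no audit gives 230 − 5 = 225; audit gives 156 − 34 = 122. Stays. ✓
Unconnected: no audit gives 230 − 3 = 227; audit gives 156 − 106 = 50. Stays. ✓

Yes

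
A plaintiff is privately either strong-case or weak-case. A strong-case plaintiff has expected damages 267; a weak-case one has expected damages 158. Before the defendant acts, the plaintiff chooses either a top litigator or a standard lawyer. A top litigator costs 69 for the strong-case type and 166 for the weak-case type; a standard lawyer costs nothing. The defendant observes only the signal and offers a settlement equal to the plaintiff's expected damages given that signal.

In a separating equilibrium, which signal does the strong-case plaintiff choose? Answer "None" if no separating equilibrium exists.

Try strong-case → top litigator, weak-case → standard lawyer:
  If types separate, top litigator earns payment 267 and standard lawyer earns 158.
  Strong-case: top litigator gives 267 − 69 = 198; standard lawyer gives 158 − 0 = 158. No deviation. ✓
  Weak-case: standard lawyer gives 158 − 0 = 158; top litigator gives 267 − 166 = 101. No deviation. ✓
Both hold — the strong-case type sends top litigator.

top litigator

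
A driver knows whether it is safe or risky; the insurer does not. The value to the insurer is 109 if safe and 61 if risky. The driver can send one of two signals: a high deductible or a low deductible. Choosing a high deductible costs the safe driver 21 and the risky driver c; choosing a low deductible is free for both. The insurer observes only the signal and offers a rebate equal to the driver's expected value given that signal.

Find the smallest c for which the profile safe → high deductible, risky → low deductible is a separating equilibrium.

Under separation: high deductible → safe (pays 109); low deductible → risky (pays 61).
Safe: 109 − 21 = 88 ≥ 61 − 0 = 61. Holds regardless of c. ✓
Risky: 61 − 0 ≥ 109 − c, so c ≥ 109 − 61 = 48.

48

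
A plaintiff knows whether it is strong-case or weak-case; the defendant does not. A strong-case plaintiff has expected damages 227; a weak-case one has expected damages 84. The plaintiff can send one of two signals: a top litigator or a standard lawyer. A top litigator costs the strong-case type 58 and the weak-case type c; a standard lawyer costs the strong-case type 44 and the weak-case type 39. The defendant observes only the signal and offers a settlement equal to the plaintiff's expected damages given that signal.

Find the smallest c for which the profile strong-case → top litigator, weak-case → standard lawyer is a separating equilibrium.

Under separation: top litigator → strong-case (pays 227); standard lawyer → weak-case (pays 84).
Strong-case: 227 − 58 = 169 ≥ 84 − 44 = 40. Holds regardless of c. ✓
Weak-case: 84 − 39 ≥ 227 − c, so c ≥ 227 − 45 = 182.

182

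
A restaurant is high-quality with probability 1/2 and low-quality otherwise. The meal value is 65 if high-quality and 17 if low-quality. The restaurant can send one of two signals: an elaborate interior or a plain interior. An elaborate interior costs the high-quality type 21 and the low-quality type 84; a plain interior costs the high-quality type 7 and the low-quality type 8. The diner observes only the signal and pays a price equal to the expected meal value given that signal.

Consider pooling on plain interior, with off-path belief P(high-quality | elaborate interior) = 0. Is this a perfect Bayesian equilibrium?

At the pooled signal (plain interior) the diner holds the prior 1/2 and pays 1/2·65 + 1/2·17 = 41. Off-path (elaborate interior) belief 0 gives 0·65 + 1·17 = 17.
High-quality: plain interior gives 41 − 7 = 34; elaborate interior gives 17 − 21 = -4. Stays. ✓
Low-quality: plain interior gives 41 − 8 = 33; elaborate interior gives 17 − 84 = -67. Stays. ✓

Yes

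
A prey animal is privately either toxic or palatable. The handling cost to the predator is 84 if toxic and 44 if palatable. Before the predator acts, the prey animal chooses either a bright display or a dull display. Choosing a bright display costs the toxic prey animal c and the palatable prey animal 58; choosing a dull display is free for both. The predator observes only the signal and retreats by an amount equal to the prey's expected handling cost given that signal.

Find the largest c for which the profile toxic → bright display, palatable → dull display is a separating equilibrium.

40

Under separation: bright display → toxic (pays 84); dull display → palatable (pays 44).
Palatable: 44 − 0 = 44 ≥ 84 − 58 = 26. Holds regardless of c. ✓
Toxic: 84 − c ≥ 44 − 0, so c ≤ 84 − 44 = 40.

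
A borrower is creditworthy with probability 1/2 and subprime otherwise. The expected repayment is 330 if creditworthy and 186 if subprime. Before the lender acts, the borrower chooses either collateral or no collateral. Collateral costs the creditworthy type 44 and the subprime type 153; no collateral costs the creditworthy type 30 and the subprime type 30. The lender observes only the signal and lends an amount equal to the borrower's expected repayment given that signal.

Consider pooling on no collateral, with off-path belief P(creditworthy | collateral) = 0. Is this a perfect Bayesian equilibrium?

Yes

At the pooled signal (no collateral) the lender holds the prior 1/2 and pays 1/2·330 + 1/2·186 = 258. Off-path (collateral) belief 0 gives 0·330 + 1·186 = 186.
Creditworthy: no collateral gives 258 − 30 = 228; collateral gives 186 − 44 = 142. Stays. ✓
Subprime: no collateral gives 258 − 30 = 228; collateral gives 186 − 153 = 33. Stays. ✓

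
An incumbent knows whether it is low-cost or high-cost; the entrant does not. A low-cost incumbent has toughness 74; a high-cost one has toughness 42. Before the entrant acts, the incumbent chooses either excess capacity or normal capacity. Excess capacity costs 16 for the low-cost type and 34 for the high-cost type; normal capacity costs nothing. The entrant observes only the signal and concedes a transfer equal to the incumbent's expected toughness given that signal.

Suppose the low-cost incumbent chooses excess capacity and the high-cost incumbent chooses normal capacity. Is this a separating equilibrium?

Yes

If types separate, excess capacity earns payment 74 and normal capacity earns 42.
Low-cost: excess capacity gives 74 − 16 = 58; normal capacity gives 42 − 0 = 42. No deviation. ✓
High-cost: normal capacity gives 42 − 0 = 42; excess capacity gives 74 − 34 = 40. No deviation. ✓
Neither type gains from mimicking the other.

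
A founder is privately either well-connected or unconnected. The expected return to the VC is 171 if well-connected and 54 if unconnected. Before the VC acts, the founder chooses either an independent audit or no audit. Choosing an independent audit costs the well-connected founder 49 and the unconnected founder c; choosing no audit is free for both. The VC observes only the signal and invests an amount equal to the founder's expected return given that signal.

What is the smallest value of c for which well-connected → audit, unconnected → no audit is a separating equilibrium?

117

Under separation: audit → well-connected (pays 171); no audit → unconnected (pays 54).
Well-connected: 171 − 49 = 122 ≥ 54 − 0 = 54. Holds regardless of c. ✓
Unconnected: 54 − 0 ≥ 171 − c, so c ≥ 171 − 54 = 117.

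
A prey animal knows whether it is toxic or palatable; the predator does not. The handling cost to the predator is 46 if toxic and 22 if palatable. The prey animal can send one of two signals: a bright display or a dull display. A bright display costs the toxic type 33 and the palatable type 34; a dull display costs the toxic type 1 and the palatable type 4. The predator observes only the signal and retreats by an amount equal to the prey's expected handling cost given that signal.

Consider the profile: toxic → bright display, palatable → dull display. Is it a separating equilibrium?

Under separation the predator infers type exactly: bright display → toxic (pays 46), dull display → palatable (pays 22).
Toxic: bright display gives 46 − 33 = 13; dull display gives 22 − 1 = 21. Would deviate. ✗
Palatable: dull display gives 22 − 4 = 18; bright display gives 46 − 34 = 12. No deviation. ✓

No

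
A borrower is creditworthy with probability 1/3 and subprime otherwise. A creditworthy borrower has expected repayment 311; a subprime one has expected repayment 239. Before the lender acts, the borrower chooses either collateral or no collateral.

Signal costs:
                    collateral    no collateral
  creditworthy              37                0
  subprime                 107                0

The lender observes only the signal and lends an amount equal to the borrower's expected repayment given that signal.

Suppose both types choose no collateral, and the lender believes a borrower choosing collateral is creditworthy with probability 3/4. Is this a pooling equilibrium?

Yes

On the equilibrium path (no collateral) the lender holds the prior 1/3 and pays 1/3·311 + 2/3·239 = 263. Off-path (collateral) belief 3/4 gives 3/4·311 + 1/4·239 = 293.
Creditworthy: no collateral gives 263 − 0 = 263; collateral gives 293 − 37 = 256. Stays. ✓
Subprime: no collateral gives 263 − 0 = 263; collateral gives 293 − 107 = 186. Stays. ✓
Beliefs are Bayes-consistent on-path and both types best-respond.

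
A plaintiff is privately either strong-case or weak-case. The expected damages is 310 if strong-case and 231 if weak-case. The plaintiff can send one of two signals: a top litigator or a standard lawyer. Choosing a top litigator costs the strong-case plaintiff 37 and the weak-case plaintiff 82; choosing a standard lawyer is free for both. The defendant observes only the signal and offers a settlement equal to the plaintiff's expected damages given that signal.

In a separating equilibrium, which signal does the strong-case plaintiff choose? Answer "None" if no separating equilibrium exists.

top litigator

Try strong-case → top litigator, weak-case → standard lawyer:
  Under separation the defendant infers type exactly: top litigator → strong-case (pays 310), standard lawyer → weak-case (pays 231).
  Strong-case: top litigator gives 310 − 37 = 273; standard lawyer gives 231 − 0 = 231. No deviation. ✓
  Weak-case: standard lawyer gives 231 − 0 = 231; top litigator gives 310 − 82 = 228. No deviation. ✓
Both hold — the strong-case type sends top litigator.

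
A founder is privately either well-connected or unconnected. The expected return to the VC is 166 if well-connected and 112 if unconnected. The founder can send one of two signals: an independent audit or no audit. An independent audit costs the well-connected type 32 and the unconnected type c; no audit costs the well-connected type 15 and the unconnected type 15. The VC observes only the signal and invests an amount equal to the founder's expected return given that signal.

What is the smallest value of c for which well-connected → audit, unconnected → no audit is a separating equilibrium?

Under separation: audit → well-connected (pays 166); no audit → unconnected (pays 112).
Well-connected: 166 − 32 = 134 ≥ 112 − 15 = 97. Holds regardless of c. ✓
Unconnected: 112 − 15 ≥ 166 − c, so c ≥ 166 − 97 = 69.

69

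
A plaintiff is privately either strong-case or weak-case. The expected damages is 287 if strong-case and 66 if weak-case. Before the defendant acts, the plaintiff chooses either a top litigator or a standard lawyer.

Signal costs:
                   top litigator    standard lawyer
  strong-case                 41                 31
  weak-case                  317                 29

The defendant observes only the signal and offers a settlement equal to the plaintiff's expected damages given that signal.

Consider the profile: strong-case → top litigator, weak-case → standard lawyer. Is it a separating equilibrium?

If types separate, top litigator earns payment 287 and standard lawyer earns 66.
Strong-case: top litigator gives 287 − 41 = 246; standard lawyer gives 66 − 31 = 35. No deviation. ✓
Weak-case: standard lawyer gives 66 − 29 = 37; top litigator gives 287 − 317 = -30. No deviation. ✓
Neither type gains from mimicking the other.

Yes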